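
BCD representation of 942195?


Each digit → 4-bit binary:
  9 → 1001
  4 → 0100
  2 → 0010
  1 → 0001
  9 → 1001
  5 → 0101
= 1001 0100 0010 0001 1001 0101


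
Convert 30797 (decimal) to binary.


Divide by 2 repeatedly:
30797 ÷ 2 = 15398 remainder 1
15398 ÷ 2 = 7699 remainder 0
7699 ÷ 2 = 3849 remainder 1
3849 ÷ 2 = 1924 remainder 1
1924 ÷ 2 = 962 remainder 0
962 ÷ 2 = 481 remainder 0
481 ÷ 2 = 240 remainder 1
240 ÷ 2 = 120 remainder 0
120 ÷ 2 = 60 remainder 0
60 ÷ 2 = 30 remainder 0
30 ÷ 2 = 15 remainder 0
15 ÷ 2 = 7 remainder 1
7 ÷ 2 = 3 remainder 1
3 ÷ 2 = 1 remainder 1
1 ÷ 2 = 0 remainder 1
Reading remainders bottom-up:
= 111100001001101


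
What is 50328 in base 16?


Divide by 16 repeatedly:
50328 ÷ 16 = 3145 remainder 8 (8)
3145 ÷ 16 = 196 remainder 9 (9)
196 ÷ 16 = 12 remainder 4 (4)
12 ÷ 16 = 0 remainder 12 (C)
Reading remainders bottom-up:
= 0xC498


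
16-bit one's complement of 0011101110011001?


Original: 0011101110011001
Invert all bits:
  bit 0: 0 → 1
  bit 1: 0 → 1
  bit 2: 1 → 0
  bit 3: 1 → 0
  bit 4: 1 → 0
  bit 5: 0 → 1
  bit 6: 1 → 0
  bit 7: 1 → 0
  bit 8: 1 → 0
  bit 9: 0 → 1
  bit 10: 0 → 1
  bit 11: 1 → 0
  bit 12: 1 → 0
  bit 13: 0 → 1
  bit 14: 0 → 1
  bit 15: 1 → 0
= 1100010001100110


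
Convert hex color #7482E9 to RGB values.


Hex: #7482E9
R = 74₁₆ = 116
G = 82₁₆ = 130
B = E9₁₆ = 233
= RGB(116, 130, 233)


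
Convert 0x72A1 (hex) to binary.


Each hex digit → 4 binary bits:
  7 = 0111
  2 = 0010
  A = 1010
  1 = 0001
Concatenate: 0111 0010 1010 0001
= 0111001010100001


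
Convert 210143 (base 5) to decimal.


Positional values (base 5):
  3 × 5^0 = 3 × 1 = 3
  4 × 5^1 = 4 × 5 = 20
  1 × 5^2 = 1 × 25 = 25
  0 × 5^3 = 0 × 125 = 0
  1 × 5^4 = 1 × 625 = 625
  2 × 5^5 = 2 × 3125 = 6250
Sum = 3 + 20 + 25 + 0 + 625 + 6250
= 6923


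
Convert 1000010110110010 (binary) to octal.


Group into 3-bit groups: 001000010110110010
  001 = 1
  000 = 0
  010 = 2
  110 = 6
  110 = 6
  010 = 2
= 0o102662


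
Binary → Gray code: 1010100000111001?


Binary: 1010100000111001
Gray code: G = B XOR (B >> 1)
B >> 1 = 0101010000011100
1010100000111001 XOR 0101010000011100:
  1 XOR 0 = 1
  0 XOR 1 = 1
  1 XOR 0 = 1
  0 XOR 1 = 1
  1 XOR 0 = 1
  0 XOR 1 = 1
  0 XOR 0 = 0
  0 XOR 0 = 0
  0 XOR 0 = 0
  0 XOR 0 = 0
  1 XOR 0 = 1
  1 XOR 1 = 0
  1 XOR 1 = 0
  0 XOR 1 = 1
  0 XOR 0 = 0
  1 XOR 0 = 1
= 1111110000100101


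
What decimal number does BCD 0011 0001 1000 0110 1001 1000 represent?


Each 4-bit group → digit:
  0011 → 3
  0001 → 1
  1000 → 8
  0110 → 6
  1001 → 9
  1000 → 8
= 318698


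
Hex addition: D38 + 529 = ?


Align and add column by column (LSB to MSB, each column mod 16 with carry):
  0D38
+ 0529
  ----
  col 0: 8(8) + 9(9) + 0 (carry in) = 17 → 1(1), carry out 1
  col 1: 3(3) + 2(2) + 1 (carry in) = 6 → 6(6), carry out 0
  col 2: D(13) + 5(5) + 0 (carry in) = 18 → 2(2), carry out 1
  col 3: 0(0) + 0(0) + 1 (carry in) = 1 → 1(1), carry out 0
Reading digits MSB→LSB: 1261
Strip leading zeros: 1261
= 0x1261


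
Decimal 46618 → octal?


Divide by 8 repeatedly:
46618 ÷ 8 = 5827 remainder 2
5827 ÷ 8 = 728 remainder 3
728 ÷ 8 = 91 remainder 0
91 ÷ 8 = 11 remainder 3
11 ÷ 8 = 1 remainder 3
1 ÷ 8 = 0 remainder 1
Reading remainders bottom-up:
= 0o133032


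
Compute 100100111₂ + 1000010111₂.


Align and add column by column (LSB to MSB, carry propagating):
  00100100111
+ 01000010111
  -----------
  col 0: 1 + 1 + 0 (carry in) = 2 → bit 0, carry out 1
  col 1: 1 + 1 + 1 (carry in) = 3 → bit 1, carry out 1
  col 2: 1 + 1 + 1 (carry in) = 3 → bit 1, carry out 1
  col 3: 0 + 0 + 1 (carry in) = 1 → bit 1, carry out 0
  col 4: 0 + 1 + 0 (carry in) = 1 → bit 1, carry out 0
  col 5: 1 + 0 + 0 (carry in) = 1 → bit 1, carry out 0
  col 6: 0 + 0 + 0 (carry in) = 0 → bit 0, carry out 0
  col 7: 0 + 0 + 0 (carry in) = 0 → bit 0, carry out 0
  col 8: 1 + 0 + 0 (carry in) = 1 → bit 1, carry out 0
  col 9: 0 + 1 + 0 (carry in) = 1 → bit 1, carry out 0
  col 10: 0 + 0 + 0 (carry in) = 0 → bit 0, carry out 0
Reading bits MSB→LSB: 01100111110
Strip leading zeros: 1100111110
= 1100111110


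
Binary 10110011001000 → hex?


Group into 4-bit nibbles: 0010110011001000
  0010 = 2
  1100 = C
  1100 = C
  1000 = 8
= 0x2CC8


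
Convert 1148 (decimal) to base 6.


Divide by 6 repeatedly:
1148 ÷ 6 = 191 remainder 2
191 ÷ 6 = 31 remainder 5
31 ÷ 6 = 5 remainder 1
5 ÷ 6 = 0 remainder 5
Reading remainders bottom-up:
= 5152


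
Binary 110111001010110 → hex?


Group into 4-bit nibbles: 0110111001010110
  0110 = 6
  1110 = E
  0101 = 5
  0110 = 6
= 0x6E56


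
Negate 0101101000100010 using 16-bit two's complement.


Original: 0101101000100010
Step 1 - Invert all bits: 1010010111011101
Step 2 - Add 1: 1010010111011101 + 1
= 1010010111011110 (represents -23074)


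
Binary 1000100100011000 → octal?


Group into 3-bit groups: 001000100100011000
  001 = 1
  000 = 0
  100 = 4
  100 = 4
  011 = 3
  000 = 0
= 0o104430


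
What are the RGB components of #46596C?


Hex: #46596C
R = 46₁₆ = 70
G = 59₁₆ = 89
B = 6C₁₆ = 108
= RGB(70, 89, 108)


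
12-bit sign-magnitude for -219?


Sign bit: 1 (negative)
Magnitude: 219 = 00011011011
= 100011011011


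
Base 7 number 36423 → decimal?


Positional values (base 7):
  3 × 7^0 = 3 × 1 = 3
  2 × 7^1 = 2 × 7 = 14
  4 × 7^2 = 4 × 49 = 196
  6 × 7^3 = 6 × 343 = 2058
  3 × 7^4 = 3 × 2401 = 7203
Sum = 3 + 14 + 196 + 2058 + 7203
= 9474


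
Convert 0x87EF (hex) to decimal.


Positional values:
Position 0: F × 16^0 = 15 × 1 = 15
Position 1: E × 16^1 = 14 × 16 = 224
Position 2: 7 × 16^2 = 7 × 256 = 1792
Position 3: 8 × 16^3 = 8 × 4096 = 32768
Sum = 15 + 224 + 1792 + 32768
= 34799


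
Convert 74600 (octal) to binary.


Each octal digit → 3 binary bits:
  7 = 111
  4 = 100
  6 = 110
  0 = 000
  0 = 000
Concatenate: 111 100 110 000 000
= 111100110000000


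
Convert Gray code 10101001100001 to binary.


Gray code: 10101001100001
MSB stays the same: 1
Each subsequent bit = prev_binary XOR current_gray:
  B[1] = 1 XOR 0 = 1
  B[2] = 1 XOR 1 = 0
  B[3] = 0 XOR 0 = 0
  B[4] = 0 XOR 1 = 1
  B[5] = 1 XOR 0 = 1
  B[6] = 1 XOR 0 = 1
  B[7] = 1 XOR 1 = 0
  B[8] = 0 XOR 1 = 1
  B[9] = 1 XOR 0 = 1
  B[10] = 1 XOR 0 = 1
  B[11] = 1 XOR 0 = 1
  B[12] = 1 XOR 0 = 1
  B[13] = 1 XOR 1 = 0
= 11001110111110 (13246 decimal)


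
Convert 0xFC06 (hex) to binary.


Each hex digit → 4 binary bits:
  F = 1111
  C = 1100
  0 = 0000
  6 = 0110
Concatenate: 1111 1100 0000 0110
= 1111110000000110


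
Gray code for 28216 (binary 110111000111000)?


Binary: 110111000111000
Gray code: G = B XOR (B >> 1)
B >> 1 = 011011100011100
110111000111000 XOR 011011100011100:
  1 XOR 0 = 1
  1 XOR 1 = 0
  0 XOR 1 = 1
  1 XOR 0 = 1
  1 XOR 1 = 0
  1 XOR 1 = 0
  0 XOR 1 = 1
  0 XOR 0 = 0
  0 XOR 0 = 0
  1 XOR 0 = 1
  1 XOR 1 = 0
  1 XOR 1 = 0
  0 XOR 1 = 1
  0 XOR 0 = 0
  0 XOR 0 = 0
= 101100100100100


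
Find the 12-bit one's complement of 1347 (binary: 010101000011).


Original: 010101000011
Invert all bits:
  bit 0: 0 → 1
  bit 1: 1 → 0
  bit 2: 0 → 1
  bit 3: 1 → 0
  bit 4: 0 → 1
  bit 5: 1 → 0
  bit 6: 0 → 1
  bit 7: 0 → 1
  bit 8: 0 → 1
  bit 9: 0 → 1
  bit 10: 1 → 0
  bit 11: 1 → 0
= 101010111100


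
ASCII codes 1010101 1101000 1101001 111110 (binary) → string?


Codes (binary): 1010101 1101000 1101001 111110
Per-code ASCII lookup:
  1010101 = 85  (range 65-90: uppercase, 85 - 65 = 20) → 'U'
  1101000 = 104  (range 97-122: lowercase, 104 - 97 = 7) → 'h'
  1101001 = 105  (range 97-122: lowercase, 105 - 97 = 8) → 'i'
  111110 = 62  (special character) → '>'
= 'Uhi>'


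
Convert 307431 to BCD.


Each digit → 4-bit binary:
  3 → 0011
  0 → 0000
  7 → 0111
  4 → 0100
  3 → 0011
  1 → 0001
= 0011 0000 0111 0100 0011 0001


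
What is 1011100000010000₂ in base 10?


Positional values:
Bit 4: 1 × 2^4 = 16
Bit 11: 1 × 2^11 = 2048
Bit 12: 1 × 2^12 = 4096
Bit 13: 1 × 2^13 = 8192
Bit 15: 1 × 2^15 = 32768
Sum = 16 + 2048 + 4096 + 8192 + 32768
= 47120


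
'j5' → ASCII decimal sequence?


String: 'j5'  (2 characters)
Per-character ASCII lookup:
  'j': lowercase starts at 97: 'j' = 97 + 9 = 106
  '5': digits start at 48: '5' = 48 + 5 = 53
= 106 53


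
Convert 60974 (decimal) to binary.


Divide by 2 repeatedly:
60974 ÷ 2 = 30487 remainder 0
30487 ÷ 2 = 15243 remainder 1
15243 ÷ 2 = 7621 remainder 1
7621 ÷ 2 = 3810 remainder 1
3810 ÷ 2 = 1905 remainder 0
1905 ÷ 2 = 952 remainder 1
952 ÷ 2 = 476 remainder 0
476 ÷ 2 = 238 remainder 0
238 ÷ 2 = 119 remainder 0
119 ÷ 2 = 59 remainder 1
59 ÷ 2 = 29 remainder 1
29 ÷ 2 = 14 remainder 1
14 ÷ 2 = 7 remainder 0
7 ÷ 2 = 3 remainder 1
3 ÷ 2 = 1 remainder 1
1 ÷ 2 = 0 remainder 1
Reading remainders bottom-up:
= 1110111000101110


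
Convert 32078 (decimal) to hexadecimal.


Divide by 16 repeatedly:
32078 ÷ 16 = 2004 remainder 14 (E)
2004 ÷ 16 = 125 remainder 4 (4)
125 ÷ 16 = 7 remainder 13 (D)
7 ÷ 16 = 0 remainder 7 (7)
Reading remainders bottom-up:
= 0x7D4E


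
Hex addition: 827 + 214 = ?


Align and add column by column (LSB to MSB, each column mod 16 with carry):
  0827
+ 0214
  ----
  col 0: 7(7) + 4(4) + 0 (carry in) = 11 → B(11), carry out 0
  col 1: 2(2) + 1(1) + 0 (carry in) = 3 → 3(3), carry out 0
  col 2: 8(8) + 2(2) + 0 (carry in) = 10 → A(10), carry out 0
  col 3: 0(0) + 0(0) + 0 (carry in) = 0 → 0(0), carry out 0
Reading digits MSB→LSB: 0A3B
Strip leading zeros: A3B
= 0xA3B


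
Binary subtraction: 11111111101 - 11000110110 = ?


Align and subtract column by column (LSB to MSB, borrowing when needed):
  11111111101
- 11000110110
  -----------
  col 0: (1 - 0 borrow-in) - 0 → 1 - 0 = 1, borrow out 0
  col 1: (0 - 0 borrow-in) - 1 → borrow from next column: (0+2) - 1 = 1, borrow out 1
  col 2: (1 - 1 borrow-in) - 1 → borrow from next column: (0+2) - 1 = 1, borrow out 1
  col 3: (1 - 1 borrow-in) - 0 → 0 - 0 = 0, borrow out 0
  col 4: (1 - 0 borrow-in) - 1 → 1 - 1 = 0, borrow out 0
  col 5: (1 - 0 borrow-in) - 1 → 1 - 1 = 0, borrow out 0
  col 6: (1 - 0 borrow-in) - 0 → 1 - 0 = 1, borrow out 0
  col 7: (1 - 0 borrow-in) - 0 → 1 - 0 = 1, borrow out 0
  col 8: (1 - 0 borrow-in) - 0 → 1 - 0 = 1, borrow out 0
  col 9: (1 - 0 borrow-in) - 1 → 1 - 1 = 0, borrow out 0
  col 10: (1 - 0 borrow-in) - 1 → 1 - 1 = 0, borrow out 0
Reading bits MSB→LSB: 00111000111
Strip leading zeros: 111000111
= 111000111


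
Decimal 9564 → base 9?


Divide by 9 repeatedly:
9564 ÷ 9 = 1062 remainder 6
1062 ÷ 9 = 118 remainder 0
118 ÷ 9 = 13 remainder 1
13 ÷ 9 = 1 remainder 4
1 ÷ 9 = 0 remainder 1
Reading remainders bottom-up:
= 14106


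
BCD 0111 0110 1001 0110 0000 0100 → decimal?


Each 4-bit group → digit:
  0111 → 7
  0110 → 6
  1001 → 9
  0110 → 6
  0000 → 0
  0100 → 4
= 769604


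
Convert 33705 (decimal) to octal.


Divide by 8 repeatedly:
33705 ÷ 8 = 4213 remainder 1
4213 ÷ 8 = 526 remainder 5
526 ÷ 8 = 65 remainder 6
65 ÷ 8 = 8 remainder 1
8 ÷ 8 = 1 remainder 0
1 ÷ 8 = 0 remainder 1
Reading remainders bottom-up:
= 0o101651


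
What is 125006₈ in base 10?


Positional values:
Position 0: 6 × 8^0 = 6
Position 1: 0 × 8^1 = 0
Position 2: 0 × 8^2 = 0
Position 3: 5 × 8^3 = 2560
Position 4: 2 × 8^4 = 8192
Position 5: 1 × 8^5 = 32768
Sum = 6 + 0 + 0 + 2560 + 8192 + 32768
= 43526


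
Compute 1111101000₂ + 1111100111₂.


Align and add column by column (LSB to MSB, carry propagating):
  01111101000
+ 01111100111
  -----------
  col 0: 0 + 1 + 0 (carry in) = 1 → bit 1, carry out 0
  col 1: 0 + 1 + 0 (carry in) = 1 → bit 1, carry out 0
  col 2: 0 + 1 + 0 (carry in) = 1 → bit 1, carry out 0
  col 3: 1 + 0 + 0 (carry in) = 1 → bit 1, carry out 0
  col 4: 0 + 0 + 0 (carry in) = 0 → bit 0, carry out 0
  col 5: 1 + 1 + 0 (carry in) = 2 → bit 0, carry out 1
  col 6: 1 + 1 + 1 (carry in) = 3 → bit 1, carry out 1
  col 7: 1 + 1 + 1 (carry in) = 3 → bit 1, carry out 1
  col 8: 1 + 1 + 1 (carry in) = 3 → bit 1, carry out 1
  col 9: 1 + 1 + 1 (carry in) = 3 → bit 1, carry out 1
  col 10: 0 + 0 + 1 (carry in) = 1 → bit 1, carry out 0
Reading bits MSB→LSB: 11111001111
Strip leading zeros: 11111001111
= 11111001111


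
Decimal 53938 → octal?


Divide by 8 repeatedly:
53938 ÷ 8 = 6742 remainder 2
6742 ÷ 8 = 842 remainder 6
842 ÷ 8 = 105 remainder 2
105 ÷ 8 = 13 remainder 1
13 ÷ 8 = 1 remainder 5
1 ÷ 8 = 0 remainder 1
Reading remainders bottom-up:
= 0o151262


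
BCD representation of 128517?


Each digit → 4-bit binary:
  1 → 0001
  2 → 0010
  8 → 1000
  5 → 0101
  1 → 0001
  7 → 0111
= 0001 0010 1000 0101 0001 0111


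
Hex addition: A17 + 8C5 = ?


Align and add column by column (LSB to MSB, each column mod 16 with carry):
  0A17
+ 08C5
  ----
  col 0: 7(7) + 5(5) + 0 (carry in) = 12 → C(12), carry out 0
  col 1: 1(1) + C(12) + 0 (carry in) = 13 → D(13), carry out 0
  col 2: A(10) + 8(8) + 0 (carry in) = 18 → 2(2), carry out 1
  col 3: 0(0) + 0(0) + 1 (carry in) = 1 → 1(1), carry out 0
Reading digits MSB→LSB: 12DC
Strip leading zeros: 12DC
= 0x12DC


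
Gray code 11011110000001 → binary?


Gray code: 11011110000001
MSB stays the same: 1
Each subsequent bit = prev_binary XOR current_gray:
  B[1] = 1 XOR 1 = 0
  B[2] = 0 XOR 0 = 0
  B[3] = 0 XOR 1 = 1
  B[4] = 1 XOR 1 = 0
  B[5] = 0 XOR 1 = 1
  B[6] = 1 XOR 1 = 0
  B[7] = 0 XOR 0 = 0
  B[8] = 0 XOR 0 = 0
  B[9] = 0 XOR 0 = 0
  B[10] = 0 XOR 0 = 0
  B[11] = 0 XOR 0 = 0
  B[12] = 0 XOR 0 = 0
  B[13] = 0 XOR 1 = 1
= 10010100000001 (9473 decimal)


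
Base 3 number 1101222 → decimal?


Positional values (base 3):
  2 × 3^0 = 2 × 1 = 2
  2 × 3^1 = 2 × 3 = 6
  2 × 3^2 = 2 × 9 = 18
  1 × 3^3 = 1 × 27 = 27
  0 × 3^4 = 0 × 81 = 0
  1 × 3^5 = 1 × 243 = 243
  1 × 3^6 = 1 × 729 = 729
Sum = 2 + 6 + 18 + 27 + 0 + 243 + 729
= 1025


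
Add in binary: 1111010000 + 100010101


Align and add column by column (LSB to MSB, carry propagating):
  01111010000
+ 00100010101
  -----------
  col 0: 0 + 1 + 0 (carry in) = 1 → bit 1, carry out 0
  col 1: 0 + 0 + 0 (carry in) = 0 → bit 0, carry out 0
  col 2: 0 + 1 + 0 (carry in) = 1 → bit 1, carry out 0
  col 3: 0 + 0 + 0 (carry in) = 0 → bit 0, carry out 0
  col 4: 1 + 1 + 0 (carry in) = 2 → bit 0, carry out 1
  col 5: 0 + 0 + 1 (carry in) = 1 → bit 1, carry out 0
  col 6: 1 + 0 + 0 (carry in) = 1 → bit 1, carry out 0
  col 7: 1 + 0 + 0 (carry in) = 1 → bit 1, carry out 0
  col 8: 1 + 1 + 0 (carry in) = 2 → bit 0, carry out 1
  col 9: 1 + 0 + 1 (carry in) = 2 → bit 0, carry out 1
  col 10: 0 + 0 + 1 (carry in) = 1 → bit 1, carry out 0
Reading bits MSB→LSB: 10011100101
Strip leading zeros: 10011100101
= 10011100101


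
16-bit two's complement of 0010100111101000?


Original: 0010100111101000
Step 1 - Invert all bits: 1101011000010111
Step 2 - Add 1: 1101011000010111 + 1
= 1101011000011000 (represents -10728)


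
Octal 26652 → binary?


Each octal digit → 3 binary bits:
  2 = 010
  6 = 110
  6 = 110
  5 = 101
  2 = 010
Concatenate: 010 110 110 101 010
= 010110110101010


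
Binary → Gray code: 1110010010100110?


Binary: 1110010010100110
Gray code: G = B XOR (B >> 1)
B >> 1 = 0111001001010011
1110010010100110 XOR 0111001001010011:
  1 XOR 0 = 1
  1 XOR 1 = 0
  1 XOR 1 = 0
  0 XOR 1 = 1
  0 XOR 0 = 0
  1 XOR 0 = 1
  0 XOR 1 = 1
  0 XOR 0 = 0
  1 XOR 0 = 1
  0 XOR 1 = 1
  1 XOR 0 = 1
  0 XOR 1 = 1
  0 XOR 0 = 0
  1 XOR 0 = 1
  1 XOR 1 = 0
  0 XOR 1 = 1
= 1001011011110101


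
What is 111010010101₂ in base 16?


Group into 4-bit nibbles: 111010010101
  1110 = E
  1001 = 9
  0101 = 5
= 0xE95


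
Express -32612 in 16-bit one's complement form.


Original: 0111111101100100
Invert all bits:
  bit 0: 0 → 1
  bit 1: 1 → 0
  bit 2: 1 → 0
  bit 3: 1 → 0
  bit 4: 1 → 0
  bit 5: 1 → 0
  bit 6: 1 → 0
  bit 7: 1 → 0
  bit 8: 0 → 1
  bit 9: 1 → 0
  bit 10: 1 → 0
  bit 11: 0 → 1
  bit 12: 0 → 1
  bit 13: 1 → 0
  bit 14: 0 → 1
  bit 15: 0 → 1
= 1000000010011011


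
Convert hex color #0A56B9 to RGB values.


Hex: #0A56B9
R = 0A₁₆ = 10
G = 56₁₆ = 86
B = B9₁₆ = 185
= RGB(10, 86, 185)


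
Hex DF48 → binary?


Each hex digit → 4 binary bits:
  D = 1101
  F = 1111
  4 = 0100
  8 = 1000
Concatenate: 1101 1111 0100 1000
= 1101111101001000


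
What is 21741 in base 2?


Divide by 2 repeatedly:
21741 ÷ 2 = 10870 remainder 1
10870 ÷ 2 = 5435 remainder 0
5435 ÷ 2 = 2717 remainder 1
2717 ÷ 2 = 1358 remainder 1
1358 ÷ 2 = 679 remainder 0
679 ÷ 2 = 339 remainder 1
339 ÷ 2 = 169 remainder 1
169 ÷ 2 = 84 remainder 1
84 ÷ 2 = 42 remainder 0
42 ÷ 2 = 21 remainder 0
21 ÷ 2 = 10 remainder 1
10 ÷ 2 = 5 remainder 0
5 ÷ 2 = 2 remainder 1
2 ÷ 2 = 1 remainder 0
1 ÷ 2 = 0 remainder 1
Reading remainders bottom-up:
= 101010011101101


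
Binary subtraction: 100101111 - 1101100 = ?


Align and subtract column by column (LSB to MSB, borrowing when needed):
  100101111
- 001101100
  ---------
  col 0: (1 - 0 borrow-in) - 0 → 1 - 0 = 1, borrow out 0
  col 1: (1 - 0 borrow-in) - 0 → 1 - 0 = 1, borrow out 0
  col 2: (1 - 0 borrow-in) - 1 → 1 - 1 = 0, borrow out 0
  col 3: (1 - 0 borrow-in) - 1 → 1 - 1 = 0, borrow out 0
  col 4: (0 - 0 borrow-in) - 0 → 0 - 0 = 0, borrow out 0
  col 5: (1 - 0 borrow-in) - 1 → 1 - 1 = 0, borrow out 0
  col 6: (0 - 0 borrow-in) - 1 → borrow from next column: (0+2) - 1 = 1, borrow out 1
  col 7: (0 - 1 borrow-in) - 0 → borrow from next column: (-1+2) - 0 = 1, borrow out 1
  col 8: (1 - 1 borrow-in) - 0 → 0 - 0 = 0, borrow out 0
Reading bits MSB→LSB: 011000011
Strip leading zeros: 11000011
= 11000011


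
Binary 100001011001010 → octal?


Group into 3-bit groups: 100001011001010
  100 = 4
  001 = 1
  011 = 3
  001 = 1
  010 = 2
= 0o41312


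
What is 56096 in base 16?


Divide by 16 repeatedly:
56096 ÷ 16 = 3506 remainder 0 (0)
3506 ÷ 16 = 219 remainder 2 (2)
219 ÷ 16 = 13 remainder 11 (B)
13 ÷ 16 = 0 remainder 13 (D)
Reading remainders bottom-up:
= 0xDB20


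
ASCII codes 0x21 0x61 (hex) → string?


Codes (hex): 0x21 0x61
Per-code ASCII lookup:
  0x21 = 33  (special character) → '!'
  0x61 = 97  (range 97-122: lowercase, 97 - 97 = 0) → 'a'
= '!a'


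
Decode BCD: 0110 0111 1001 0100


Each 4-bit group → digit:
  0110 → 6
  0111 → 7
  1001 → 9
  0100 → 4
= 6794


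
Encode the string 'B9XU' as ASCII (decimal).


String: 'B9XU'  (4 characters)
Per-character ASCII lookup:
  'B': uppercase starts at 65: 'B' = 65 + 1 = 66
  '9': digits start at 48: '9' = 48 + 9 = 57
  'X': uppercase starts at 65: 'X' = 65 + 23 = 88
  'U': uppercase starts at 65: 'U' = 65 + 20 = 85
= 66 57 88 85


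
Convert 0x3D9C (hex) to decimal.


Positional values:
Position 0: C × 16^0 = 12 × 1 = 12
Position 1: 9 × 16^1 = 9 × 16 = 144
Position 2: D × 16^2 = 13 × 256 = 3328
Position 3: 3 × 16^3 = 3 × 4096 = 12288
Sum = 12 + 144 + 3328 + 12288
= 15772


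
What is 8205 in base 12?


Divide by 12 repeatedly:
8205 ÷ 12 = 683 remainder 9
683 ÷ 12 = 56 remainder 11
56 ÷ 12 = 4 remainder 8
4 ÷ 12 = 0 remainder 4
Reading remainders bottom-up:
= 48B9


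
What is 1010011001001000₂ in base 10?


Positional values:
Bit 3: 1 × 2^3 = 8
Bit 6: 1 × 2^6 = 64
Bit 9: 1 × 2^9 = 512
Bit 10: 1 × 2^10 = 1024
Bit 13: 1 × 2^13 = 8192
Bit 15: 1 × 2^15 = 32768
Sum = 8 + 64 + 512 + 1024 + 8192 + 32768
= 42568


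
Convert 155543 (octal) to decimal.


Positional values:
Position 0: 3 × 8^0 = 3
Position 1: 4 × 8^1 = 32
Position 2: 5 × 8^2 = 320
Position 3: 5 × 8^3 = 2560
Position 4: 5 × 8^4 = 20480
Position 5: 1 × 8^5 = 32768
Sum = 3 + 32 + 320 + 2560 + 20480 + 32768
= 56163


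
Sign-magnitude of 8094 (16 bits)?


Sign bit: 0 (positive)
Magnitude: 8094 = 001111110011110
= 0001111110011110


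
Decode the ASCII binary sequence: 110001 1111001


Codes (binary): 110001 1111001
Per-code ASCII lookup:
  110001 = 49  (range 48-57: digits, 49 - 48 = 1) → '1'
  1111001 = 121  (range 97-122: lowercase, 121 - 97 = 24) → 'y'
= '1y'


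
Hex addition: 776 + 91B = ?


Align and add column by column (LSB to MSB, each column mod 16 with carry):
  0776
+ 091B
  ----
  col 0: 6(6) + B(11) + 0 (carry in) = 17 → 1(1), carry out 1
  col 1: 7(7) + 1(1) + 1 (carry in) = 9 → 9(9), carry out 0
  col 2: 7(7) + 9(9) + 0 (carry in) = 16 → 0(0), carry out 1
  col 3: 0(0) + 0(0) + 1 (carry in) = 1 → 1(1), carry out 0
Reading digits MSB→LSB: 1091
Strip leading zeros: 1091
= 0x1091


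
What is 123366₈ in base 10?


Positional values:
Position 0: 6 × 8^0 = 6
Position 1: 6 × 8^1 = 48
Position 2: 3 × 8^2 = 192
Position 3: 3 × 8^3 = 1536
Position 4: 2 × 8^4 = 8192
Position 5: 1 × 8^5 = 32768
Sum = 6 + 48 + 192 + 1536 + 8192 + 32768
= 42742


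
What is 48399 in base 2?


Divide by 2 repeatedly:
48399 ÷ 2 = 24199 remainder 1
24199 ÷ 2 = 12099 remainder 1
12099 ÷ 2 = 6049 remainder 1
6049 ÷ 2 = 3024 remainder 1
3024 ÷ 2 = 1512 remainder 0
1512 ÷ 2 = 756 remainder 0
756 ÷ 2 = 378 remainder 0
378 ÷ 2 = 189 remainder 0
189 ÷ 2 = 94 remainder 1
94 ÷ 2 = 47 remainder 0
47 ÷ 2 = 23 remainder 1
23 ÷ 2 = 11 remainder 1
11 ÷ 2 = 5 remainder 1
5 ÷ 2 = 2 remainder 1
2 ÷ 2 = 1 remainder 0
1 ÷ 2 = 0 remainder 1
Reading remainders bottom-up:
= 1011110100001111


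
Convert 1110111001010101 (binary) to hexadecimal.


Group into 4-bit nibbles: 1110111001010101
  1110 = E
  1110 = E
  0101 = 5
  0101 = 5
= 0xEE55


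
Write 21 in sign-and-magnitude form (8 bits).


Sign bit: 0 (positive)
Magnitude: 21 = 0010101
= 00010101


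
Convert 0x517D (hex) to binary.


Each hex digit → 4 binary bits:
  5 = 0101
  1 = 0001
  7 = 0111
  D = 1101
Concatenate: 0101 0001 0111 1101
= 0101000101111101


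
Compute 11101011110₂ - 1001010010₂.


Align and subtract column by column (LSB to MSB, borrowing when needed):
  11101011110
- 01001010010
  -----------
  col 0: (0 - 0 borrow-in) - 0 → 0 - 0 = 0, borrow out 0
  col 1: (1 - 0 borrow-in) - 1 → 1 - 1 = 0, borrow out 0
  col 2: (1 - 0 borrow-in) - 0 → 1 - 0 = 1, borrow out 0
  col 3: (1 - 0 borrow-in) - 0 → 1 - 0 = 1, borrow out 0
  col 4: (1 - 0 borrow-in) - 1 → 1 - 1 = 0, borrow out 0
  col 5: (0 - 0 borrow-in) - 0 → 0 - 0 = 0, borrow out 0
  col 6: (1 - 0 borrow-in) - 1 → 1 - 1 = 0, borrow out 0
  col 7: (0 - 0 borrow-in) - 0 → 0 - 0 = 0, borrow out 0
  col 8: (1 - 0 borrow-in) - 0 → 1 - 0 = 1, borrow out 0
  col 9: (1 - 0 borrow-in) - 1 → 1 - 1 = 0, borrow out 0
  col 10: (1 - 0 borrow-in) - 0 → 1 - 0 = 1, borrow out 0
Reading bits MSB→LSB: 10100001100
Strip leading zeros: 10100001100
= 10100001100


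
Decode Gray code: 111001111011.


Gray code: 111001111011
MSB stays the same: 1
Each subsequent bit = prev_binary XOR current_gray:
  B[1] = 1 XOR 1 = 0
  B[2] = 0 XOR 1 = 1
  B[3] = 1 XOR 0 = 1
  B[4] = 1 XOR 0 = 1
  B[5] = 1 XOR 1 = 0
  B[6] = 0 XOR 1 = 1
  B[7] = 1 XOR 1 = 0
  B[8] = 0 XOR 1 = 1
  B[9] = 1 XOR 0 = 1
  B[10] = 1 XOR 1 = 0
  B[11] = 0 XOR 1 = 1
= 101110101101 (2989 decimal)


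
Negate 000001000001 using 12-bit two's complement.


Original: 000001000001
Step 1 - Invert all bits: 111110111110
Step 2 - Add 1: 111110111110 + 1
= 111110111111 (represents -65)


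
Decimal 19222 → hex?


Divide by 16 repeatedly:
19222 ÷ 16 = 1201 remainder 6 (6)
1201 ÷ 16 = 75 remainder 1 (1)
75 ÷ 16 = 4 remainder 11 (B)
4 ÷ 16 = 0 remainder 4 (4)
Reading remainders bottom-up:
= 0x4B16


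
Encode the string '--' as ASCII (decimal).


String: '--'  (2 characters)
Per-character ASCII lookup:
  '-': special character: '-' = 45
  '-': special character: '-' = 45
= 45 45


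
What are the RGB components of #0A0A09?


Hex: #0A0A09
R = 0A₁₆ = 10
G = 0A₁₆ = 10
B = 09₁₆ = 9
= RGB(10, 10, 9)


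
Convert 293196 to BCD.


Each digit → 4-bit binary:
  2 → 0010
  9 → 1001
  3 → 0011
  1 → 0001
  9 → 1001
  6 → 0110
= 0010 1001 0011 0001 1001 0110


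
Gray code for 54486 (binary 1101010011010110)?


Binary: 1101010011010110
Gray code: G = B XOR (B >> 1)
B >> 1 = 0110101001101011
1101010011010110 XOR 0110101001101011:
  1 XOR 0 = 1
  1 XOR 1 = 0
  0 XOR 1 = 1
  1 XOR 0 = 1
  0 XOR 1 = 1
  1 XOR 0 = 1
  0 XOR 1 = 1
  0 XOR 0 = 0
  1 XOR 0 = 1
  1 XOR 1 = 0
  0 XOR 1 = 1
  1 XOR 0 = 1
  0 XOR 1 = 1
  1 XOR 0 = 1
  1 XOR 1 = 0
  0 XOR 1 = 1
= 1011111010111101


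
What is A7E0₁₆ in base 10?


Positional values:
Position 0: 0 × 16^0 = 0 × 1 = 0
Position 1: E × 16^1 = 14 × 16 = 224
Position 2: 7 × 16^2 = 7 × 256 = 1792
Position 3: A × 16^3 = 10 × 4096 = 40960
Sum = 0 + 224 + 1792 + 40960
= 42976


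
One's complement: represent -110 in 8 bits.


Original: 01101110
Invert all bits:
  bit 0: 0 → 1
  bit 1: 1 → 0
  bit 2: 1 → 0
  bit 3: 0 → 1
  bit 4: 1 → 0
  bit 5: 1 → 0
  bit 6: 1 → 0
  bit 7: 0 → 1
= 10010001


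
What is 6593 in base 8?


Divide by 8 repeatedly:
6593 ÷ 8 = 824 remainder 1
824 ÷ 8 = 103 remainder 0
103 ÷ 8 = 12 remainder 7
12 ÷ 8 = 1 remainder 4
1 ÷ 8 = 0 remainder 1
Reading remainders bottom-up:
= 0o14701


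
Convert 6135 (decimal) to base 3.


Divide by 3 repeatedly:
6135 ÷ 3 = 2045 remainder 0
2045 ÷ 3 = 681 remainder 2
681 ÷ 3 = 227 remainder 0
227 ÷ 3 = 75 remainder 2
75 ÷ 3 = 25 remainder 0
25 ÷ 3 = 8 remainder 1
8 ÷ 3 = 2 remainder 2
2 ÷ 3 = 0 remainder 2
Reading remainders bottom-up:
= 22102020


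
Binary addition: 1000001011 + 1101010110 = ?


Align and add column by column (LSB to MSB, carry propagating):
  01000001011
+ 01101010110
  -----------
  col 0: 1 + 0 + 0 (carry in) = 1 → bit 1, carry out 0
  col 1: 1 + 1 + 0 (carry in) = 2 → bit 0, carry out 1
  col 2: 0 + 1 + 1 (carry in) = 2 → bit 0, carry out 1
  col 3: 1 + 0 + 1 (carry in) = 2 → bit 0, carry out 1
  col 4: 0 + 1 + 1 (carry in) = 2 → bit 0, carry out 1
  col 5: 0 + 0 + 1 (carry in) = 1 → bit 1, carry out 0
  col 6: 0 + 1 + 0 (carry in) = 1 → bit 1, carry out 0
  col 7: 0 + 0 + 0 (carry in) = 0 → bit 0, carry out 0
  col 8: 0 + 1 + 0 (carry in) = 1 → bit 1, carry out 0
  col 9: 1 + 1 + 0 (carry in) = 2 → bit 0, carry out 1
  col 10: 0 + 0 + 1 (carry in) = 1 → bit 1, carry out 0
Reading bits MSB→LSB: 10101100001
Strip leading zeros: 10101100001
= 10101100001


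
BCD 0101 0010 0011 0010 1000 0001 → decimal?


Each 4-bit group → digit:
  0101 → 5
  0010 → 2
  0011 → 3
  0010 → 2
  1000 → 8
  0001 → 1
= 523281


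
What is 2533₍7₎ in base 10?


Positional values (base 7):
  3 × 7^0 = 3 × 1 = 3
  3 × 7^1 = 3 × 7 = 21
  5 × 7^2 = 5 × 49 = 245
  2 × 7^3 = 2 × 343 = 686
Sum = 3 + 21 + 245 + 686
= 955


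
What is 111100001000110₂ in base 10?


Positional values:
Bit 1: 1 × 2^1 = 2
Bit 2: 1 × 2^2 = 4
Bit 6: 1 × 2^6 = 64
Bit 11: 1 × 2^11 = 2048
Bit 12: 1 × 2^12 = 4096
Bit 13: 1 × 2^13 = 8192
Bit 14: 1 × 2^14 = 16384
Sum = 2 + 4 + 64 + 2048 + 4096 + 8192 + 16384
= 30790


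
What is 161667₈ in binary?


Each octal digit → 3 binary bits:
  1 = 001
  6 = 110
  1 = 001
  6 = 110
  6 = 110
  7 = 111
Concatenate: 001 110 001 110 110 111
= 001110001110110111


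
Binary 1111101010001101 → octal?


Group into 3-bit groups: 001111101010001101
  001 = 1
  111 = 7
  101 = 5
  010 = 2
  001 = 1
  101 = 5
= 0o175215


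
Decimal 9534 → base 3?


Divide by 3 repeatedly:
9534 ÷ 3 = 3178 remainder 0
3178 ÷ 3 = 1059 remainder 1
1059 ÷ 3 = 353 remainder 0
353 ÷ 3 = 117 remainder 2
117 ÷ 3 = 39 remainder 0
39 ÷ 3 = 13 remainder 0
13 ÷ 3 = 4 remainder 1
4 ÷ 3 = 1 remainder 1
1 ÷ 3 = 0 remainder 1
Reading remainders bottom-up:
= 111002010


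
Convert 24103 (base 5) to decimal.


Positional values (base 5):
  3 × 5^0 = 3 × 1 = 3
  0 × 5^1 = 0 × 5 = 0
  1 × 5^2 = 1 × 25 = 25
  4 × 5^3 = 4 × 125 = 500
  2 × 5^4 = 2 × 625 = 1250
Sum = 3 + 0 + 25 + 500 + 1250
= 1778


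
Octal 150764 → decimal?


Positional values:
Position 0: 4 × 8^0 = 4
Position 1: 6 × 8^1 = 48
Position 2: 7 × 8^2 = 448
Position 3: 0 × 8^3 = 0
Position 4: 5 × 8^4 = 20480
Position 5: 1 × 8^5 = 32768
Sum = 4 + 48 + 448 + 0 + 20480 + 32768
= 53748


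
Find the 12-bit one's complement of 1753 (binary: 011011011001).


Original: 011011011001
Invert all bits:
  bit 0: 0 → 1
  bit 1: 1 → 0
  bit 2: 1 → 0
  bit 3: 0 → 1
  bit 4: 1 → 0
  bit 5: 1 → 0
  bit 6: 0 → 1
  bit 7: 1 → 0
  bit 8: 1 → 0
  bit 9: 0 → 1
  bit 10: 0 → 1
  bit 11: 1 → 0
= 100100100110


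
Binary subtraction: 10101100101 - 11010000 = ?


Align and subtract column by column (LSB to MSB, borrowing when needed):
  10101100101
- 00011010000
  -----------
  col 0: (1 - 0 borrow-in) - 0 → 1 - 0 = 1, borrow out 0
  col 1: (0 - 0 borrow-in) - 0 → 0 - 0 = 0, borrow out 0
  col 2: (1 - 0 borrow-in) - 0 → 1 - 0 = 1, borrow out 0
  col 3: (0 - 0 borrow-in) - 0 → 0 - 0 = 0, borrow out 0
  col 4: (0 - 0 borrow-in) - 1 → borrow from next column: (0+2) - 1 = 1, borrow out 1
  col 5: (1 - 1 borrow-in) - 0 → 0 - 0 = 0, borrow out 0
  col 6: (1 - 0 borrow-in) - 1 → 1 - 1 = 0, borrow out 0
  col 7: (0 - 0 borrow-in) - 1 → borrow from next column: (0+2) - 1 = 1, borrow out 1
  col 8: (1 - 1 borrow-in) - 0 → 0 - 0 = 0, borrow out 0
  col 9: (0 - 0 borrow-in) - 0 → 0 - 0 = 0, borrow out 0
  col 10: (1 - 0 borrow-in) - 0 → 1 - 0 = 1, borrow out 0
Reading bits MSB→LSB: 10010010101
Strip leading zeros: 10010010101
= 10010010101


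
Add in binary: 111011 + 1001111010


Align and add column by column (LSB to MSB, carry propagating):
  00000111011
+ 01001111010
  -----------
  col 0: 1 + 0 + 0 (carry in) = 1 → bit 1, carry out 0
  col 1: 1 + 1 + 0 (carry in) = 2 → bit 0, carry out 1
  col 2: 0 + 0 + 1 (carry in) = 1 → bit 1, carry out 0
  col 3: 1 + 1 + 0 (carry in) = 2 → bit 0, carry out 1
  col 4: 1 + 1 + 1 (carry in) = 3 → bit 1, carry out 1
  col 5: 1 + 1 + 1 (carry in) = 3 → bit 1, carry out 1
  col 6: 0 + 1 + 1 (carry in) = 2 → bit 0, carry out 1
  col 7: 0 + 0 + 1 (carry in) = 1 → bit 1, carry out 0
  col 8: 0 + 0 + 0 (carry in) = 0 → bit 0, carry out 0
  col 9: 0 + 1 + 0 (carry in) = 1 → bit 1, carry out 0
  col 10: 0 + 0 + 0 (carry in) = 0 → bit 0, carry out 0
Reading bits MSB→LSB: 01010110101
Strip leading zeros: 1010110101
= 1010110101


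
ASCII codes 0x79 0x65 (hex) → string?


Codes (hex): 0x79 0x65
Per-code ASCII lookup:
  0x79 = 121  (range 97-122: lowercase, 121 - 97 = 24) → 'y'
  0x65 = 101  (range 97-122: lowercase, 101 - 97 = 4) → 'e'
= 'ye'


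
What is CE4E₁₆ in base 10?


Positional values:
Position 0: E × 16^0 = 14 × 1 = 14
Position 1: 4 × 16^1 = 4 × 16 = 64
Position 2: E × 16^2 = 14 × 256 = 3584
Position 3: C × 16^3 = 12 × 4096 = 49152
Sum = 14 + 64 + 3584 + 49152
= 52814


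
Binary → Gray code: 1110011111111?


Binary: 1110011111111
Gray code: G = B XOR (B >> 1)
B >> 1 = 0111001111111
1110011111111 XOR 0111001111111:
  1 XOR 0 = 1
  1 XOR 1 = 0
  1 XOR 1 = 0
  0 XOR 1 = 1
  0 XOR 0 = 0
  1 XOR 0 = 1
  1 XOR 1 = 0
  1 XOR 1 = 0
  1 XOR 1 = 0
  1 XOR 1 = 0
  1 XOR 1 = 0
  1 XOR 1 = 0
  1 XOR 1 = 0
= 1001010000000


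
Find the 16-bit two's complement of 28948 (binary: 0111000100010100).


Original: 0111000100010100
Step 1 - Invert all bits: 1000111011101011
Step 2 - Add 1: 1000111011101011 + 1
= 1000111011101100 (represents -28948)


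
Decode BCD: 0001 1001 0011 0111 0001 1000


Each 4-bit group → digit:
  0001 → 1
  1001 → 9
  0011 → 3
  0111 → 7
  0001 → 1
  1000 → 8
= 193718


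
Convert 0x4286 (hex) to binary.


Each hex digit → 4 binary bits:
  4 = 0100
  2 = 0010
  8 = 1000
  6 = 0110
Concatenate: 0100 0010 1000 0110
= 0100001010000110


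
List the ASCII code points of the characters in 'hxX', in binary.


String: 'hxX'  (3 characters)
Per-character ASCII lookup:
  'h': lowercase starts at 97: 'h' = 97 + 7 = 104 → 1101000
  'x': lowercase starts at 97: 'x' = 97 + 23 = 120 → 1111000
  'X': uppercase starts at 65: 'X' = 65 + 23 = 88 → 1011000
= 1101000 1111000 1011000


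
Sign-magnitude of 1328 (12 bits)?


Sign bit: 0 (positive)
Magnitude: 1328 = 10100110000
= 010100110000


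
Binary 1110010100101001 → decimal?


Positional values:
Bit 0: 1 × 2^0 = 1
Bit 3: 1 × 2^3 = 8
Bit 5: 1 × 2^5 = 32
Bit 8: 1 × 2^8 = 256
Bit 10: 1 × 2^10 = 1024
Bit 13: 1 × 2^13 = 8192
Bit 14: 1 × 2^14 = 16384
Bit 15: 1 × 2^15 = 32768
Sum = 1 + 8 + 32 + 256 + 1024 + 8192 + 16384 + 32768
= 58665


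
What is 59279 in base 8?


Divide by 8 repeatedly:
59279 ÷ 8 = 7409 remainder 7
7409 ÷ 8 = 926 remainder 1
926 ÷ 8 = 115 remainder 6
115 ÷ 8 = 14 remainder 3
14 ÷ 8 = 1 remainder 6
1 ÷ 8 = 0 remainder 1
Reading remainders bottom-up:
= 0o163617


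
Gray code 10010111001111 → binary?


Gray code: 10010111001111
MSB stays the same: 1
Each subsequent bit = prev_binary XOR current_gray:
  B[1] = 1 XOR 0 = 1
  B[2] = 1 XOR 0 = 1
  B[3] = 1 XOR 1 = 0
  B[4] = 0 XOR 0 = 0
  B[5] = 0 XOR 1 = 1
  B[6] = 1 XOR 1 = 0
  B[7] = 0 XOR 1 = 1
  B[8] = 1 XOR 0 = 1
  B[9] = 1 XOR 0 = 1
  B[10] = 1 XOR 1 = 0
  B[11] = 0 XOR 1 = 1
  B[12] = 1 XOR 1 = 0
  B[13] = 0 XOR 1 = 1
= 11100101110101 (14709 decimal)


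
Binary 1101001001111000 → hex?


Group into 4-bit nibbles: 1101001001111000
  1101 = D
  0010 = 2
  0111 = 7
  1000 = 8
= 0xD278


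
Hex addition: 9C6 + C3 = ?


Align and add column by column (LSB to MSB, each column mod 16 with carry):
  09C6
+ 00C3
  ----
  col 0: 6(6) + 3(3) + 0 (carry in) = 9 → 9(9), carry out 0
  col 1: C(12) + C(12) + 0 (carry in) = 24 → 8(8), carry out 1
  col 2: 9(9) + 0(0) + 1 (carry in) = 10 → A(10), carry out 0
  col 3: 0(0) + 0(0) + 0 (carry in) = 0 → 0(0), carry out 0
Reading digits MSB→LSB: 0A89
Strip leading zeros: A89
= 0xA89


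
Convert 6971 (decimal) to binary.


Divide by 2 repeatedly:
6971 ÷ 2 = 3485 remainder 1
3485 ÷ 2 = 1742 remainder 1
1742 ÷ 2 = 871 remainder 0
871 ÷ 2 = 435 remainder 1
435 ÷ 2 = 217 remainder 1
217 ÷ 2 = 108 remainder 1
108 ÷ 2 = 54 remainder 0
54 ÷ 2 = 27 remainder 0
27 ÷ 2 = 13 remainder 1
13 ÷ 2 = 6 remainder 1
6 ÷ 2 = 3 remainder 0
3 ÷ 2 = 1 remainder 1
1 ÷ 2 = 0 remainder 1
Reading remainders bottom-up:
= 1101100111011


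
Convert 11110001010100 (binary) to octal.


Group into 3-bit groups: 011110001010100
  011 = 3
  110 = 6
  001 = 1
  010 = 2
  100 = 4
= 0o36124


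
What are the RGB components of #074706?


Hex: #074706
R = 07₁₆ = 7
G = 47₁₆ = 71
B = 06₁₆ = 6
= RGB(7, 71, 6)


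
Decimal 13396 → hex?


Divide by 16 repeatedly:
13396 ÷ 16 = 837 remainder 4 (4)
837 ÷ 16 = 52 remainder 5 (5)
52 ÷ 16 = 3 remainder 4 (4)
3 ÷ 16 = 0 remainder 3 (3)
Reading remainders bottom-up:
= 0x3454


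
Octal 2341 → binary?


Each octal digit → 3 binary bits:
  2 = 010
  3 = 011
  4 = 100
  1 = 001
Concatenate: 010 011 100 001
= 010011100001


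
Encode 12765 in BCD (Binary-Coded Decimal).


Each digit → 4-bit binary:
  1 → 0001
  2 → 0010
  7 → 0111
  6 → 0110
  5 → 0101
= 0001 0010 0111 0110 0101


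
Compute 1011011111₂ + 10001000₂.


Align and add column by column (LSB to MSB, carry propagating):
  01011011111
+ 00010001000
  -----------
  col 0: 1 + 0 + 0 (carry in) = 1 → bit 1, carry out 0
  col 1: 1 + 0 + 0 (carry in) = 1 → bit 1, carry out 0
  col 2: 1 + 0 + 0 (carry in) = 1 → bit 1, carry out 0
  col 3: 1 + 1 + 0 (carry in) = 2 → bit 0, carry out 1
  col 4: 1 + 0 + 1 (carry in) = 2 → bit 0, carry out 1
  col 5: 0 + 0 + 1 (carry in) = 1 → bit 1, carry out 0
  col 6: 1 + 0 + 0 (carry in) = 1 → bit 1, carry out 0
  col 7: 1 + 1 + 0 (carry in) = 2 → bit 0, carry out 1
  col 8: 0 + 0 + 1 (carry in) = 1 → bit 1, carry out 0
  col 9: 1 + 0 + 0 (carry in) = 1 → bit 1, carry out 0
  col 10: 0 + 0 + 0 (carry in) = 0 → bit 0, carry out 0
Reading bits MSB→LSB: 01101100111
Strip leading zeros: 1101100111
= 1101100111


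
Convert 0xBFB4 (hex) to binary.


Each hex digit → 4 binary bits:
  B = 1011
  F = 1111
  B = 1011
  4 = 0100
Concatenate: 1011 1111 1011 0100
= 1011111110110100


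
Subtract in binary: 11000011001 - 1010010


Align and subtract column by column (LSB to MSB, borrowing when needed):
  11000011001
- 00001010010
  -----------
  col 0: (1 - 0 borrow-in) - 0 → 1 - 0 = 1, borrow out 0
  col 1: (0 - 0 borrow-in) - 1 → borrow from next column: (0+2) - 1 = 1, borrow out 1
  col 2: (0 - 1 borrow-in) - 0 → borrow from next column: (-1+2) - 0 = 1, borrow out 1
  col 3: (1 - 1 borrow-in) - 0 → 0 - 0 = 0, borrow out 0
  col 4: (1 - 0 borrow-in) - 1 → 1 - 1 = 0, borrow out 0
  col 5: (0 - 0 borrow-in) - 0 → 0 - 0 = 0, borrow out 0
  col 6: (0 - 0 borrow-in) - 1 → borrow from next column: (0+2) - 1 = 1, borrow out 1
  col 7: (0 - 1 borrow-in) - 0 → borrow from next column: (-1+2) - 0 = 1, borrow out 1
  col 8: (0 - 1 borrow-in) - 0 → borrow from next column: (-1+2) - 0 = 1, borrow out 1
  col 9: (1 - 1 borrow-in) - 0 → 0 - 0 = 0, borrow out 0
  col 10: (1 - 0 borrow-in) - 0 → 1 - 0 = 1, borrow out 0
Reading bits MSB→LSB: 10111000111
Strip leading zeros: 10111000111
= 10111000111


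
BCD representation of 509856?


Each digit → 4-bit binary:
  5 → 0101
  0 → 0000
  9 → 1001
  8 → 1000
  5 → 0101
  6 → 0110
= 0101 0000 1001 1000 0101 0110


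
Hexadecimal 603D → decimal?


Positional values:
Position 0: D × 16^0 = 13 × 1 = 13
Position 1: 3 × 16^1 = 3 × 16 = 48
Position 2: 0 × 16^2 = 0 × 256 = 0
Position 3: 6 × 16^3 = 6 × 4096 = 24576
Sum = 13 + 48 + 0 + 24576
= 24637


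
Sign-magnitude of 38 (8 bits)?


Sign bit: 0 (positive)
Magnitude: 38 = 0100110
= 00100110


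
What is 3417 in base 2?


Divide by 2 repeatedly:
3417 ÷ 2 = 1708 remainder 1
1708 ÷ 2 = 854 remainder 0
854 ÷ 2 = 427 remainder 0
427 ÷ 2 = 213 remainder 1
213 ÷ 2 = 106 remainder 1
106 ÷ 2 = 53 remainder 0
53 ÷ 2 = 26 remainder 1
26 ÷ 2 = 13 remainder 0
13 ÷ 2 = 6 remainder 1
6 ÷ 2 = 3 remainder 0
3 ÷ 2 = 1 remainder 1
1 ÷ 2 = 0 remainder 1
Reading remainders bottom-up:
= 110101011001


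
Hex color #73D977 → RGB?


Hex: #73D977
R = 73₁₆ = 115
G = D9₁₆ = 217
B = 77₁₆ = 119
= RGB(115, 217, 119)


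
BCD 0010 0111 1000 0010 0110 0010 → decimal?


Each 4-bit group → digit:
  0010 → 2
  0111 → 7
  1000 → 8
  0010 → 2
  0110 → 6
  0010 → 2
= 278262


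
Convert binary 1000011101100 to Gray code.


Binary: 1000011101100
Gray code: G = B XOR (B >> 1)
B >> 1 = 0100001110110
1000011101100 XOR 0100001110110:
  1 XOR 0 = 1
  0 XOR 1 = 1
  0 XOR 0 = 0
  0 XOR 0 = 0
  0 XOR 0 = 0
  1 XOR 0 = 1
  1 XOR 1 = 0
  1 XOR 1 = 0
  0 XOR 1 = 1
  1 XOR 0 = 1
  1 XOR 1 = 0
  0 XOR 1 = 1
  0 XOR 0 = 0
= 1100010011010


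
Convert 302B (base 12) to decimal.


Positional values (base 12):
  B × 12^0 = 11 × 1 = 11
  2 × 12^1 = 2 × 12 = 24
  0 × 12^2 = 0 × 144 = 0
  3 × 12^3 = 3 × 1728 = 5184
Sum = 11 + 24 + 0 + 5184
= 5219


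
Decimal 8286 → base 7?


Divide by 7 repeatedly:
8286 ÷ 7 = 1183 remainder 5
1183 ÷ 7 = 169 remainder 0
169 ÷ 7 = 24 remainder 1
24 ÷ 7 = 3 remainder 3
3 ÷ 7 = 0 remainder 3
Reading remainders bottom-up:
= 33105


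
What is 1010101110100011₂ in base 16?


Group into 4-bit nibbles: 1010101110100011
  1010 = A
  1011 = B
  1010 = A
  0011 = 3
= 0xABA3


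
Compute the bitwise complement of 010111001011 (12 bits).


Original: 010111001011
Invert all bits:
  bit 0: 0 → 1
  bit 1: 1 → 0
  bit 2: 0 → 1
  bit 3: 1 → 0
  bit 4: 1 → 0
  bit 5: 1 → 0
  bit 6: 0 → 1
  bit 7: 0 → 1
  bit 8: 1 → 0
  bit 9: 0 → 1
  bit 10: 1 → 0
  bit 11: 1 → 0
= 101000110100
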